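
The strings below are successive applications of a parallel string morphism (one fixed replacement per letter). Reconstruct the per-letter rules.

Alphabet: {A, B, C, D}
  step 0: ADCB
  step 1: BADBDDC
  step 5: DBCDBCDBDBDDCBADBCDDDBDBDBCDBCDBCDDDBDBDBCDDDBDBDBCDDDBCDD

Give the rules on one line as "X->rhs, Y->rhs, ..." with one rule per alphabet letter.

A->BA, B->C, C->DD, D->DB

  step 0 ⇒ step 1: ADCB ⇒ BA·DB·DD·C
    A ↦ BA
    B ↦ C
    C ↦ DD
    D ↦ DB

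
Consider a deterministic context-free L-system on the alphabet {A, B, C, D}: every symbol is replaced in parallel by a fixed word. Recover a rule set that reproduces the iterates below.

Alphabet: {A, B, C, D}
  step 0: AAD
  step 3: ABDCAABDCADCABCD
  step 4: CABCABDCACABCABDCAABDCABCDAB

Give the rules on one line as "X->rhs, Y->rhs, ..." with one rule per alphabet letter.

  step 3 ⇒ step 4: ABDCAABDCADCABCD ⇒ CA·BC·AB·D·CA·CA·BC·AB·D·CA·AB·D·CA·BC·D·AB
    A ↦ CA
    B ↦ BC
    C ↦ D
    D ↦ AB

A->CA, B->BC, C->D, D->AB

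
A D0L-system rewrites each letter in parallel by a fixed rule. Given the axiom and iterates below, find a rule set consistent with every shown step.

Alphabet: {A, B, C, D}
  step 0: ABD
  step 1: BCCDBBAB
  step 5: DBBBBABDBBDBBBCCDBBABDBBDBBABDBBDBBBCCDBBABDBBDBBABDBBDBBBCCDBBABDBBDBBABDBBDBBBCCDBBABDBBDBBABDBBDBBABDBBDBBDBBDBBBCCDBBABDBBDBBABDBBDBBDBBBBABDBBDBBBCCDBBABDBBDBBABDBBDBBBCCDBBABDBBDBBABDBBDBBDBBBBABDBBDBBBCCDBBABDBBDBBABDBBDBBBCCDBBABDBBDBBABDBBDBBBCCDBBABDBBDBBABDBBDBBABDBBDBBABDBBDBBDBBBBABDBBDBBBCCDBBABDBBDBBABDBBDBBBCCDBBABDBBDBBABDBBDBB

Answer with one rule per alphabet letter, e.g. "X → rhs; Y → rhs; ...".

A->BCC, B->DBB, C->B, D->AB

  step 0 ⇒ step 1: ABD ⇒ BCC·DBB·AB
    A ↦ BCC
    B ↦ DBB
    D ↦ AB
    C ↦ B  (constrained at step 1)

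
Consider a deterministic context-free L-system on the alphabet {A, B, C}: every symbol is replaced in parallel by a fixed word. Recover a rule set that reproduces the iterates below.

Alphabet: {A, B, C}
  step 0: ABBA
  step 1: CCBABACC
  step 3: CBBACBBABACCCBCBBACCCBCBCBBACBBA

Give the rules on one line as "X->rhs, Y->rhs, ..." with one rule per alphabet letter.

A->CC, B->BA, C->CB

  step 0 ⇒ step 1: ABBA ⇒ CC·BA·BA·CC
    A ↦ CC
    B ↦ BA
    C ↦ CB  (constrained at step 1)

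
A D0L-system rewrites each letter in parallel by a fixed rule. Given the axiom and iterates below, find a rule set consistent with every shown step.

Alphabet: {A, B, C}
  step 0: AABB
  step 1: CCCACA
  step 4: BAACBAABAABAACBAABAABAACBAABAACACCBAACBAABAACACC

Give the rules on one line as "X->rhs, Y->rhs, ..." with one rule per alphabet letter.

  step 0 ⇒ step 1: AABB ⇒ C·C·CA·CA
    A ↦ C
    B ↦ CA
    C ↦ BAA  (constrained at step 1)

A->C, B->CA, C->BAA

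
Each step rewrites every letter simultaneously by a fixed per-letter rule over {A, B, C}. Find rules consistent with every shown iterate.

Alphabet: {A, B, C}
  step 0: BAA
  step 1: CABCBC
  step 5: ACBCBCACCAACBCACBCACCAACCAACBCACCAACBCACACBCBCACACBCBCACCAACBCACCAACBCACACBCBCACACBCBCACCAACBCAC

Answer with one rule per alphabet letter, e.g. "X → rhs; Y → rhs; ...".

  step 0 ⇒ step 1: BAA ⇒ CA·BC·BC
    A ↦ BC
    B ↦ CA
    C ↦ AC  (constrained at step 1)

A->BC, B->CA, C->AC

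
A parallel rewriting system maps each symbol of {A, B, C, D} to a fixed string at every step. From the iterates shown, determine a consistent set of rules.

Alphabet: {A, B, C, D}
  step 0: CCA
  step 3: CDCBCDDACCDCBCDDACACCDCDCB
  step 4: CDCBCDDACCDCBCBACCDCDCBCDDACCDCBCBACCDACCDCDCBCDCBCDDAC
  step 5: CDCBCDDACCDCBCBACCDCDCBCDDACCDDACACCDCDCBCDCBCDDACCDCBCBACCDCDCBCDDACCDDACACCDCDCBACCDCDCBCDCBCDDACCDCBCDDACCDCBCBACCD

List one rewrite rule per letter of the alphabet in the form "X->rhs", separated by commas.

  step 4 ⇒ step 5: CDCBCDDACCDCBCBACCDCDCBCDDACCDCBCBACCDACCDCDCBCDCBCDDAC ⇒ CD·CB·CD·DAC·CD·CB·CB·AC·CD·CD·CB·CD·DAC·CD·DAC·AC·CD·CD·CB·CD·CB·CD·DAC·CD·CB·CB·AC·CD·CD·CB·CD·DAC·CD·DAC·AC·CD·CD·CB·AC·CD·CD·CB·CD·CB·CD·DAC·CD·CB·CD·DAC·CD·CB·CB·AC·CD
    A ↦ AC
    B ↦ DAC
    C ↦ CD
    D ↦ CB

A->AC, B->DAC, C->CD, D->CB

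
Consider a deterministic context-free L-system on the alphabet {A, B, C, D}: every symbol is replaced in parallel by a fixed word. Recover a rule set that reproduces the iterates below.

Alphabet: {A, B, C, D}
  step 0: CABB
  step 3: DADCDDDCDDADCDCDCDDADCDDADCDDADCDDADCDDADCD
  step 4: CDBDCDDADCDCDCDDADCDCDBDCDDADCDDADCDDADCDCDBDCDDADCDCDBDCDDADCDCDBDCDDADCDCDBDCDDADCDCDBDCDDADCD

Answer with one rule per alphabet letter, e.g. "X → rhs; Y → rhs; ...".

  step 3 ⇒ step 4: DADCDDDCDDADCDCDCDDADCDDADCDDADCDDADCDDADCD ⇒ CD·BD·CD·DAD·CD·CD·CD·DAD·CD·CD·BD·CD·DAD·CD·DAD·CD·DAD·CD·CD·BD·CD·DAD·CD·CD·BD·CD·DAD·CD·CD·BD·CD·DAD·CD·CD·BD·CD·DAD·CD·CD·BD·CD·DAD·CD
    A ↦ BD
    C ↦ DAD
    D ↦ CD
    B ↦ DD  (constrained at step 0)

A->BD, B->DD, C->DAD, D->CD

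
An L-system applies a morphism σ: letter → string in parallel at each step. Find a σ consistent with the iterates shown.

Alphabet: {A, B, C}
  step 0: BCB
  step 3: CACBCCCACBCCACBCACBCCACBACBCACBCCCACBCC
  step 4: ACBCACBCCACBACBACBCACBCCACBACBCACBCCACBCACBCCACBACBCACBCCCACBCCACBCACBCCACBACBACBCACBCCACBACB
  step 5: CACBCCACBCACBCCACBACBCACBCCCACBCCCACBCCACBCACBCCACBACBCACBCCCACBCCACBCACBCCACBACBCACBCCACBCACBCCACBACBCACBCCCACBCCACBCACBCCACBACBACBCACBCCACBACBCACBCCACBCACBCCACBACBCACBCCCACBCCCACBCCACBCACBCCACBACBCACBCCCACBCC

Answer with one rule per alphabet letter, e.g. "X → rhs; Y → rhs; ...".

A->C, B->CC, C->ACB

  step 4 ⇒ step 5: ACBCACBCCACBACBACBCACBCCACBACBCACBCCACBCACBCCACBACBCACBCCCACBCCACBCACBCCACBACBACBCACBCCACBACB ⇒ C·ACB·CC·ACB·C·ACB·CC·ACB·ACB·C·ACB·CC·C·ACB·CC·C·ACB·CC·ACB·C·ACB·CC·ACB·ACB·C·ACB·CC·C·ACB·CC·ACB·C·ACB·CC·ACB·ACB·C·ACB·CC·ACB·C·ACB·CC·ACB·ACB·C·ACB·CC·C·ACB·CC·ACB·C·ACB·CC·ACB·ACB·ACB·C·ACB·CC·ACB·ACB·C·ACB·CC·ACB·C·ACB·CC·ACB·ACB·C·ACB·CC·C·ACB·CC·C·ACB·CC·ACB·C·ACB·CC·ACB·ACB·C·ACB·CC·C·ACB·CC
    A ↦ C
    B ↦ CC
    C ↦ ACB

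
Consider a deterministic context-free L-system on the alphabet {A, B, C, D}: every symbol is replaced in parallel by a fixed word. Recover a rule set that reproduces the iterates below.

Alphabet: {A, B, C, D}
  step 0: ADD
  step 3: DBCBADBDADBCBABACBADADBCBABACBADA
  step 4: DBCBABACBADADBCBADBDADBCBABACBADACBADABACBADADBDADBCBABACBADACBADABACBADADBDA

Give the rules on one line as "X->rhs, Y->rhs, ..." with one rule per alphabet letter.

A->DA, B->CBA, C->BA, D->DB

  step 3 ⇒ step 4: DBCBADBDADBCBABACBADADBCBABACBADA ⇒ DB·CBA·BA·CBA·DA·DB·CBA·DB·DA·DB·CBA·BA·CBA·DA·CBA·DA·BA·CBA·DA·DB·DA·DB·CBA·BA·CBA·DA·CBA·DA·BA·CBA·DA·DB·DA
    A ↦ DA
    B ↦ CBA
    C ↦ BA
    D ↦ DB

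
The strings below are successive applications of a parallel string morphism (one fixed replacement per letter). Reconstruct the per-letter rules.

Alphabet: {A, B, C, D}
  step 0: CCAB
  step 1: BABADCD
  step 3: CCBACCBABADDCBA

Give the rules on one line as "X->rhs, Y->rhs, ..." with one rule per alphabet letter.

  step 0 ⇒ step 1: CCAB ⇒ BA·BA·DC·D
    A ↦ DC
    B ↦ D
    C ↦ BA
    D ↦ C  (constrained at step 1)

A->DC, B->D, C->BA, D->C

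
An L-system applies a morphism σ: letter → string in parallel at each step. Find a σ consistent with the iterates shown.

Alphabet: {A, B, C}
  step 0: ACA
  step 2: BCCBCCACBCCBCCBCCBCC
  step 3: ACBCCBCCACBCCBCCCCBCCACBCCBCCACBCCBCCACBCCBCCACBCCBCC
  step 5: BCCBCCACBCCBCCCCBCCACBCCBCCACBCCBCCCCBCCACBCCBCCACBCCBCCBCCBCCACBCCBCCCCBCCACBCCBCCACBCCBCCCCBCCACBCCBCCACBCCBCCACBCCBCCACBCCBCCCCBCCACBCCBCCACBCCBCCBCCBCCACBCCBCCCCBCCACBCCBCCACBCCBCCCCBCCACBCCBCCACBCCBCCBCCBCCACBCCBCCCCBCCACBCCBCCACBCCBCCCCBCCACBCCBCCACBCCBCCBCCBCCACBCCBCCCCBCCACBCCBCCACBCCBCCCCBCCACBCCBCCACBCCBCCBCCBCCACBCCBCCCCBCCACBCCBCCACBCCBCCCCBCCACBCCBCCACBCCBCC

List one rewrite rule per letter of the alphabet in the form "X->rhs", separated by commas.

  step 2 ⇒ step 3: BCCBCCACBCCBCCBCCBCC ⇒ AC·BCC·BCC·AC·BCC·BCC·CC·BCC·AC·BCC·BCC·AC·BCC·BCC·AC·BCC·BCC·AC·BCC·BCC
    A ↦ CC
    B ↦ AC
    C ↦ BCC

A->CC, B->AC, C->BCC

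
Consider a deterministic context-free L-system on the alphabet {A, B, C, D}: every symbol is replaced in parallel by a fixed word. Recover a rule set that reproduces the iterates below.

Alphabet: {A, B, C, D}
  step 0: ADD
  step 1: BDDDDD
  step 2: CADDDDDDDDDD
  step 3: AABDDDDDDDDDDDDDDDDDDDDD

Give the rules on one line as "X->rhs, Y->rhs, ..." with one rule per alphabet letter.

A->BD, B->CA, C->AA, D->DD

  step 2 ⇒ step 3: CADDDDDDDDDD ⇒ AA·BD·DD·DD·DD·DD·DD·DD·DD·DD·DD·DD
    A ↦ BD
    C ↦ AA
    D ↦ DD
  step 1 ⇒ step 2: BDDDDD ⇒ CA·DD·DD·DD·DD·DD
    B ↦ CA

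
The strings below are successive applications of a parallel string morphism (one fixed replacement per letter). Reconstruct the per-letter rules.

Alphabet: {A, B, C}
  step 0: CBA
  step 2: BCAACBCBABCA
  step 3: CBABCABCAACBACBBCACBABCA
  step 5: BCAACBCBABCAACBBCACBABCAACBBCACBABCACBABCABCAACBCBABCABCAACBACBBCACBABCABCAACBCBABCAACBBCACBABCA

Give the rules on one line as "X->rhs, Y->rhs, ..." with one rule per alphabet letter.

  step 2 ⇒ step 3: BCAACBCBABCA ⇒ CB·A·BCA·BCA·A·CB·A·CB·BCA·CB·A·BCA
    A ↦ BCA
    B ↦ CB
    C ↦ A

A->BCA, B->CB, C->A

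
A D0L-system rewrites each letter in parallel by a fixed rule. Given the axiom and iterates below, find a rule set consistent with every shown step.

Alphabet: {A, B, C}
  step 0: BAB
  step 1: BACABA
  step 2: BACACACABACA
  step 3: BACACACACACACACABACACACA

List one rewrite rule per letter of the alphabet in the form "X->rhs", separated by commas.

A->CA, B->BA, C->CA

  step 2 ⇒ step 3: BACACACABACA ⇒ BA·CA·CA·CA·CA·CA·CA·CA·BA·CA·CA·CA
    A ↦ CA
    B ↦ BA
    C ↦ CA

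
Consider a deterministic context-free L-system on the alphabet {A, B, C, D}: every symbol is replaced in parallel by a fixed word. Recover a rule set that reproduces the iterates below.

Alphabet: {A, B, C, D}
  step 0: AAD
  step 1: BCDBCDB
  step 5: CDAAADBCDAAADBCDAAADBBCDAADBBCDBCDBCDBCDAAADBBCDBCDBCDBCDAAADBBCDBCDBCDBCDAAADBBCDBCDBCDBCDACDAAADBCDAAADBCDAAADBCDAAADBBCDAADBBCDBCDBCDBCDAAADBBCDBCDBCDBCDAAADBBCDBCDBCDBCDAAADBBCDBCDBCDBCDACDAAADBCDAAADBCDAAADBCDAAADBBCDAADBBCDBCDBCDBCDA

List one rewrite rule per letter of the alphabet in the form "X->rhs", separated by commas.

  step 0 ⇒ step 1: AAD ⇒ BCD·BCD·B
    A ↦ BCD
    D ↦ B
    B ↦ CDA  (constrained at step 1)
    C ↦ AAD  (constrained at step 1)

A->BCD, B->CDA, C->AAD, D->B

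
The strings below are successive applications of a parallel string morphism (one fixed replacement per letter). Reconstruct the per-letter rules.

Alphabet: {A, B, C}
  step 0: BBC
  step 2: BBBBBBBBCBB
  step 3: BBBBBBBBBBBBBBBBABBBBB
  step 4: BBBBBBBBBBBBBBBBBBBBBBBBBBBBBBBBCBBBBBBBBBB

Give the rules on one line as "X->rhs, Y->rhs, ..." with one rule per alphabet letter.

  step 3 ⇒ step 4: BBBBBBBBBBBBBBBBABBBBB ⇒ BB·BB·BB·BB·BB·BB·BB·BB·BB·BB·BB·BB·BB·BB·BB·BB·C·BB·BB·BB·BB·BB
    A ↦ C
    B ↦ BB
  step 2 ⇒ step 3: BBBBBBBBCBB ⇒ BB·BB·BB·BB·BB·BB·BB·BB·AB·BB·BB
    C ↦ AB

A->C, B->BB, C->AB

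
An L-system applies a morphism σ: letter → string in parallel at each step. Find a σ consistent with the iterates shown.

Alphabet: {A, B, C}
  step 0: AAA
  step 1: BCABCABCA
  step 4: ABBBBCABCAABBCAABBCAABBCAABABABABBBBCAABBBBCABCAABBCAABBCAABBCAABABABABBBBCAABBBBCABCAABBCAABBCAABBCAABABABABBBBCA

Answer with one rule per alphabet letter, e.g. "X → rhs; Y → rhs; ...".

A->BCA, B->AB, C->BB

  step 0 ⇒ step 1: AAA ⇒ BCA·BCA·BCA
    A ↦ BCA
    B ↦ AB  (constrained at step 1)
    C ↦ BB  (constrained at step 1)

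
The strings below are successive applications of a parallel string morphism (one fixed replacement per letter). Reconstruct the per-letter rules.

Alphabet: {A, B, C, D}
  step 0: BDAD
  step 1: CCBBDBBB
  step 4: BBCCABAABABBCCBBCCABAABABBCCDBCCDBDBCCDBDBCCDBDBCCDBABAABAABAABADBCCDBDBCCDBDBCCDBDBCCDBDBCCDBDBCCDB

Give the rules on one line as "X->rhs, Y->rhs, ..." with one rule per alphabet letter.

  step 0 ⇒ step 1: BDAD ⇒ CC·BB·DB·BB
    A ↦ DB
    B ↦ CC
    D ↦ BB
    C ↦ ABA  (constrained at step 1)

A->DB, B->CC, C->ABA, D->BB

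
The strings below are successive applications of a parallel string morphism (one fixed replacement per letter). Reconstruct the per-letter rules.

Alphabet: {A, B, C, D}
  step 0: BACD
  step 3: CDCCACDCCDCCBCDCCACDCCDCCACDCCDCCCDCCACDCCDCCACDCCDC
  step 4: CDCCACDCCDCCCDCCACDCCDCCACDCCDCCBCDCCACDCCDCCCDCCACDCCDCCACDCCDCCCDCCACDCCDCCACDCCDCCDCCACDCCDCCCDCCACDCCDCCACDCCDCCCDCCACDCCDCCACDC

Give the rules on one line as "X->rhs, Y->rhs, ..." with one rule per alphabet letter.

  step 3 ⇒ step 4: CDCCACDCCDCCBCDCCACDCCDCCACDCCDCCCDCCACDCCDCCACDCCDC ⇒ CDC·CA·CDC·CDC·C·CDC·CA·CDC·CDC·CA·CDC·CDC·CB·CDC·CA·CDC·CDC·C·CDC·CA·CDC·CDC·CA·CDC·CDC·C·CDC·CA·CDC·CDC·CA·CDC·CDC·CDC·CA·CDC·CDC·C·CDC·CA·CDC·CDC·CA·CDC·CDC·C·CDC·CA·CDC·CDC·CA·CDC
    A ↦ C
    B ↦ CB
    C ↦ CDC
    D ↦ CA

A->C, B->CB, C->CDC, D->CA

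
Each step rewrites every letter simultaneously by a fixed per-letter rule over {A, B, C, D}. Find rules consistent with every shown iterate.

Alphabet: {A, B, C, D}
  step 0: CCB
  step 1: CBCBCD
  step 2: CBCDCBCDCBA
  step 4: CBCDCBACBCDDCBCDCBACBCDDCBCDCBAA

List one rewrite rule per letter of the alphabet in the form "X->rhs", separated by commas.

A->D, B->CD, C->CB, D->A

  step 1 ⇒ step 2: CBCBCD ⇒ CB·CD·CB·CD·CB·A
    B ↦ CD
    C ↦ CB
    D ↦ A
    A ↦ D  (constrained at step 2)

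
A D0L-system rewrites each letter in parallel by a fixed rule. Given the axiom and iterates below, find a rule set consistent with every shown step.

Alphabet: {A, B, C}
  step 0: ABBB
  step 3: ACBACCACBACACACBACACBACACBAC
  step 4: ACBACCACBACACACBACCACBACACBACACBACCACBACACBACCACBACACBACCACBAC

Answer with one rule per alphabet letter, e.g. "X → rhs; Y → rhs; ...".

A->ACB, B->C, C->AC

  step 3 ⇒ step 4: ACBACCACBACACACBACACBACACBAC ⇒ ACB·AC·C·ACB·AC·AC·ACB·AC·C·ACB·AC·ACB·AC·ACB·AC·C·ACB·AC·ACB·AC·C·ACB·AC·ACB·AC·C·ACB·AC
    A ↦ ACB
    B ↦ C
    C ↦ AC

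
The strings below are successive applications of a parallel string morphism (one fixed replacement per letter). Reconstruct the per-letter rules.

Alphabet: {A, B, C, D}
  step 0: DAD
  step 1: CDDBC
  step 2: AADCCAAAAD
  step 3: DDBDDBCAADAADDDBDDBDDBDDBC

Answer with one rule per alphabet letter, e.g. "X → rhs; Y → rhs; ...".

  step 2 ⇒ step 3: AADCCAAAAD ⇒ DDB·DDB·C·AAD·AAD·DDB·DDB·DDB·DDB·C
    A ↦ DDB
    C ↦ AAD
    D ↦ C
  step 1 ⇒ step 2: CDDBC ⇒ AAD·C·C·AA·AAD
    B ↦ AA

A->DDB, B->AA, C->AAD, D->C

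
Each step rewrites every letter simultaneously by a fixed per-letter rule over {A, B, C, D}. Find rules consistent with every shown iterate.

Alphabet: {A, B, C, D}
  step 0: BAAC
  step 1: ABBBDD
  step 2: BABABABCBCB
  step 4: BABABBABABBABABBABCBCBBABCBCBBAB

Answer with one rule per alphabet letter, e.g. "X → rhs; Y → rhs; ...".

A->B, B->AB, C->DD, D->CB

  step 1 ⇒ step 2: ABBBDD ⇒ B·AB·AB·AB·CB·CB
    A ↦ B
    B ↦ AB
    D ↦ CB
  step 0 ⇒ step 1: BAAC ⇒ AB·B·B·DD
    C ↦ DD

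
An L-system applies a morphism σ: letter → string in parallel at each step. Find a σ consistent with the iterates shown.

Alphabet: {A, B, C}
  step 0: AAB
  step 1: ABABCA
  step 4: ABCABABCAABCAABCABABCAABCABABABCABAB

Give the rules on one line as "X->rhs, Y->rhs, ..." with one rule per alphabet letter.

  step 0 ⇒ step 1: AAB ⇒ AB·AB·CA
    A ↦ AB
    B ↦ CA
    C ↦ B  (constrained at step 1)

A->AB, B->CA, C->B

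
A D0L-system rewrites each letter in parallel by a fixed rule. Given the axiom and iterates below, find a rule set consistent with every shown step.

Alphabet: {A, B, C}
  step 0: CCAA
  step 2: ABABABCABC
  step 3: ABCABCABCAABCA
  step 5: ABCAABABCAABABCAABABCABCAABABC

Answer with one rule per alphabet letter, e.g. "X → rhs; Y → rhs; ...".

A->AB, B->C, C->A

  step 2 ⇒ step 3: ABABABCABC ⇒ AB·C·AB·C·AB·C·A·AB·C·A
    A ↦ AB
    B ↦ C
    C ↦ A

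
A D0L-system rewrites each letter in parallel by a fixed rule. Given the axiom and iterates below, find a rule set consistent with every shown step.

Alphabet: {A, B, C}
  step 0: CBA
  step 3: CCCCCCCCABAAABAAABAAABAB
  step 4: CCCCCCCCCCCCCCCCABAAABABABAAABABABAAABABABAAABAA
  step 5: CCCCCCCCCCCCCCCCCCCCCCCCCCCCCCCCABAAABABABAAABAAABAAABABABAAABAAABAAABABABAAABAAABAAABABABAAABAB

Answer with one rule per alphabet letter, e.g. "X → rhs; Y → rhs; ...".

  step 4 ⇒ step 5: CCCCCCCCCCCCCCCCABAAABABABAAABABABAAABABABAAABAA ⇒ CC·CC·CC·CC·CC·CC·CC·CC·CC·CC·CC·CC·CC·CC·CC·CC·AB·AA·AB·AB·AB·AA·AB·AA·AB·AA·AB·AB·AB·AA·AB·AA·AB·AA·AB·AB·AB·AA·AB·AA·AB·AA·AB·AB·AB·AA·AB·AB
    A ↦ AB
    B ↦ AA
    C ↦ CC

A->AB, B->AA, C->CC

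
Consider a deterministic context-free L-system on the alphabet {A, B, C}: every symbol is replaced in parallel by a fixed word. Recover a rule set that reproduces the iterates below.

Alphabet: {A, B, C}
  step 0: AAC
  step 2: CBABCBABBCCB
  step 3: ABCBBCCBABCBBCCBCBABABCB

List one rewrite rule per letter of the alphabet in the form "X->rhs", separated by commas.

  step 2 ⇒ step 3: CBABCBABBCCB ⇒ AB·CB·BC·CB·AB·CB·BC·CB·CB·AB·AB·CB
    A ↦ BC
    B ↦ CB
    C ↦ AB

A->BC, B->CB, C->AB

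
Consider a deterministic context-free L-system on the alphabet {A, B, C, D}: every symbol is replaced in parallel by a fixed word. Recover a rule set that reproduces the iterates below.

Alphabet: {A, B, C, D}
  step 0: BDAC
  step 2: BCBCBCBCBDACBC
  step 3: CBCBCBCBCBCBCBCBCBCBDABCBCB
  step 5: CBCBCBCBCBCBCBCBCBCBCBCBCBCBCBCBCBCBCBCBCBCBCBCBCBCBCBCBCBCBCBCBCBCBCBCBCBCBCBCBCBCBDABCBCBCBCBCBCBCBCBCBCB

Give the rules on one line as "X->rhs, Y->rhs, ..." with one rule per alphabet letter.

  step 2 ⇒ step 3: BCBCBCBCBDACBC ⇒ CBC·B·CBC·B·CBC·B·CBC·B·CBC·B·DA·B·CBC·B
    A ↦ DA
    B ↦ CBC
    C ↦ B
    D ↦ B

A->DA, B->CBC, C->B, D->B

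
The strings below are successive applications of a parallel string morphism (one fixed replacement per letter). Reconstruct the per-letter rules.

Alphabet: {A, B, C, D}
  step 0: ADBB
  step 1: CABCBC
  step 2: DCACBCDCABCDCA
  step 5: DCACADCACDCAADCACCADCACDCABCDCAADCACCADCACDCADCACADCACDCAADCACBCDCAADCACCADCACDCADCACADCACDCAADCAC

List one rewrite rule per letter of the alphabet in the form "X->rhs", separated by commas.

  step 1 ⇒ step 2: CABCBC ⇒ DCA·C·BC·DCA·BC·DCA
    A ↦ C
    B ↦ BC
    C ↦ DCA
  step 0 ⇒ step 1: ADBB ⇒ C·A·BC·BC
    D ↦ A

A->C, B->BC, C->DCA, D->A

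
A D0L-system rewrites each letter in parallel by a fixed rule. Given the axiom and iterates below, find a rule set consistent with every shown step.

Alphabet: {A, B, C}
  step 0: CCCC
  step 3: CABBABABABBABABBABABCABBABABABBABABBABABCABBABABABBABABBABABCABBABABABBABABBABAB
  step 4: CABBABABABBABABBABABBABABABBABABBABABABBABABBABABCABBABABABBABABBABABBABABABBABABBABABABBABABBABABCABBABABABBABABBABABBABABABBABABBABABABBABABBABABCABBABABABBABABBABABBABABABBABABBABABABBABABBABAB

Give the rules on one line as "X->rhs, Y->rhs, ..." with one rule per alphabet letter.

A->BAB, B->AB, C->CAB

  step 3 ⇒ step 4: CABBABABABBABABBABABCABBABABABBABABBABABCABBABABABBABABBABABCABBABABABBABABBABAB ⇒ CAB·BAB·AB·AB·BAB·AB·BAB·AB·BAB·AB·AB·BAB·AB·BAB·AB·AB·BAB·AB·BAB·AB·CAB·BAB·AB·AB·BAB·AB·BAB·AB·BAB·AB·AB·BAB·AB·BAB·AB·AB·BAB·AB·BAB·AB·CAB·BAB·AB·AB·BAB·AB·BAB·AB·BAB·AB·AB·BAB·AB·BAB·AB·AB·BAB·AB·BAB·AB·CAB·BAB·AB·AB·BAB·AB·BAB·AB·BAB·AB·AB·BAB·AB·BAB·AB·AB·BAB·AB·BAB·AB
    A ↦ BAB
    B ↦ AB
    C ↦ CAB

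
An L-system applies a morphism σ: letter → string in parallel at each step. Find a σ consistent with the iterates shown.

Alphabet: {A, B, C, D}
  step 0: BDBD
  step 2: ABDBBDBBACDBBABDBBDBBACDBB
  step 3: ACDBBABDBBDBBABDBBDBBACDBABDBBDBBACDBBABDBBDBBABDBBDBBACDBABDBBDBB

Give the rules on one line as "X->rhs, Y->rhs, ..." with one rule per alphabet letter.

  step 2 ⇒ step 3: ABDBBDBBACDBBABDBBDBBACDBB ⇒ AC·DBB·AB·DBB·DBB·AB·DBB·DBB·AC·DB·AB·DBB·DBB·AC·DBB·AB·DBB·DBB·AB·DBB·DBB·AC·DB·AB·DBB·DBB
    A ↦ AC
    B ↦ DBB
    C ↦ DB
    D ↦ AB

A->AC, B->DBB, C->DB, D->AB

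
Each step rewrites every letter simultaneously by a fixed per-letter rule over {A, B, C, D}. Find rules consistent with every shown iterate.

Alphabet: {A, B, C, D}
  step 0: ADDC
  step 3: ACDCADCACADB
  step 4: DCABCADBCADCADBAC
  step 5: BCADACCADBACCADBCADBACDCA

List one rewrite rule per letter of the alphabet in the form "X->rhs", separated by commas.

A->D, B->AC, C->CA, D->B

  step 4 ⇒ step 5: DCABCADBCADCADBAC ⇒ B·CA·D·AC·CA·D·B·AC·CA·D·B·CA·D·B·AC·D·CA
    A ↦ D
    B ↦ AC
    C ↦ CA
    D ↦ B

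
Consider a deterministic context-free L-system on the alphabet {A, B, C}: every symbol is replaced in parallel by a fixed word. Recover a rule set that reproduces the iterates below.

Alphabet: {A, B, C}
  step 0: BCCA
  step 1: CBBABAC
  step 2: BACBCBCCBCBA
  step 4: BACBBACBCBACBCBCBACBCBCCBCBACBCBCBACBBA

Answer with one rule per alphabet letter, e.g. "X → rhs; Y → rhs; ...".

  step 1 ⇒ step 2: CBBABAC ⇒ BA·CB·CB·C·CB·C·BA
    A ↦ C
    B ↦ CB
    C ↦ BA

A->C, B->CB, C->BA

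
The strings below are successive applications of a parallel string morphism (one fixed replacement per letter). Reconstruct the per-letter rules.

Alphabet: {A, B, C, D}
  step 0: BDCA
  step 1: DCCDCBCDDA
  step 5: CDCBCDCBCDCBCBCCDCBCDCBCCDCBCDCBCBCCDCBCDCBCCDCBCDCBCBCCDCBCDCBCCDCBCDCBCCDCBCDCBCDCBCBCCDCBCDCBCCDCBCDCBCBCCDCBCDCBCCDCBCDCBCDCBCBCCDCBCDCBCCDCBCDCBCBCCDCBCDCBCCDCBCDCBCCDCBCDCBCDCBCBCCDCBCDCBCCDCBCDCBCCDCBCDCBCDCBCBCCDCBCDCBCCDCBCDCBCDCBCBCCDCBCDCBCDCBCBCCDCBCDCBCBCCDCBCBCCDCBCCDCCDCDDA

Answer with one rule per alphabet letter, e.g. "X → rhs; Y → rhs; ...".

  step 0 ⇒ step 1: BDCA ⇒ DC·CDC·BC·DDA
    A ↦ DDA
    B ↦ DC
    C ↦ BC
    D ↦ CDC

A->DDA, B->DC, C->BC, D->CDC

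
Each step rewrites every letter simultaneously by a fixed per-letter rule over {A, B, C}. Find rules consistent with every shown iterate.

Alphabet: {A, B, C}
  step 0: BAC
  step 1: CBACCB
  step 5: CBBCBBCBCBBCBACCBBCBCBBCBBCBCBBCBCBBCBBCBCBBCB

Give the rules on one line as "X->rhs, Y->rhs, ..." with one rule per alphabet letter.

A->ACC, B->CB, C->B

  step 0 ⇒ step 1: BAC ⇒ CB·ACC·B
    A ↦ ACC
    B ↦ CB
    C ↦ B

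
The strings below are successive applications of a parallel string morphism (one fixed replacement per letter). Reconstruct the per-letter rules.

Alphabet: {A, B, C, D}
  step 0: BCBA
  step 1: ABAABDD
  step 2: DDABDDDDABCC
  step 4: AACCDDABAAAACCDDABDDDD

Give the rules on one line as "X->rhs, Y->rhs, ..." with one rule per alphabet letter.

  step 1 ⇒ step 2: ABAABDD ⇒ DD·AB·DD·DD·AB·C·C
    A ↦ DD
    B ↦ AB
    D ↦ C
  step 0 ⇒ step 1: BCBA ⇒ AB·A·AB·DD
    C ↦ A

A->DD, B->AB, C->A, D->C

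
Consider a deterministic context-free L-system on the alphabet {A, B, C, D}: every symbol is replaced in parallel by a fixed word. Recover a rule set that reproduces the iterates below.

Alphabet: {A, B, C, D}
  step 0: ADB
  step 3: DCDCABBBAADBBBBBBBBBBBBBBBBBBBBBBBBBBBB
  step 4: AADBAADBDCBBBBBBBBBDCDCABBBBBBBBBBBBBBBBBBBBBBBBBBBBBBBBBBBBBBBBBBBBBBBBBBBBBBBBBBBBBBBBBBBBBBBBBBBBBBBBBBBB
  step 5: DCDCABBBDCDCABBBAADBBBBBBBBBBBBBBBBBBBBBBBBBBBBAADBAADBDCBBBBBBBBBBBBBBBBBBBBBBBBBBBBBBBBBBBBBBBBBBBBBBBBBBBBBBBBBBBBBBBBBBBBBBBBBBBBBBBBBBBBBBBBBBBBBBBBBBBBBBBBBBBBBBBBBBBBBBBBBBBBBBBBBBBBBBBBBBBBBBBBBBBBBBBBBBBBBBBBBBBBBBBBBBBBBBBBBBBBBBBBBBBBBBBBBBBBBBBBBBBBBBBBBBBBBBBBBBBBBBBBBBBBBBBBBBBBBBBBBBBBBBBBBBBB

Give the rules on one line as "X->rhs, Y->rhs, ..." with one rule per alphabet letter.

A->DC, B->BBB, C->ADB, D->A

  step 4 ⇒ step 5: AADBAADBDCBBBBBBBBBDCDCABBBBBBBBBBBBBBBBBBBBBBBBBBBBBBBBBBBBBBBBBBBBBBBBBBBBBBBBBBBBBBBBBBBBBBBBBBBBBBBBBBBB ⇒ DC·DC·A·BBB·DC·DC·A·BBB·A·ADB·BBB·BBB·BBB·BBB·BBB·BBB·BBB·BBB·BBB·A·ADB·A·ADB·DC·BBB·BBB·BBB·BBB·BBB·BBB·BBB·BBB·BBB·BBB·BBB·BBB·BBB·BBB·BBB·BBB·BBB·BBB·BBB·BBB·BBB·BBB·BBB·BBB·BBB·BBB·BBB·BBB·BBB·BBB·BBB·BBB·BBB·BBB·BBB·BBB·BBB·BBB·BBB·BBB·BBB·BBB·BBB·BBB·BBB·BBB·BBB·BBB·BBB·BBB·BBB·BBB·BBB·BBB·BBB·BBB·BBB·BBB·BBB·BBB·BBB·BBB·BBB·BBB·BBB·BBB·BBB·BBB·BBB·BBB·BBB·BBB·BBB·BBB·BBB·BBB·BBB·BBB·BBB·BBB·BBB·BBB·BBB·BBB
    A ↦ DC
    B ↦ BBB
    C ↦ ADB
    D ↦ A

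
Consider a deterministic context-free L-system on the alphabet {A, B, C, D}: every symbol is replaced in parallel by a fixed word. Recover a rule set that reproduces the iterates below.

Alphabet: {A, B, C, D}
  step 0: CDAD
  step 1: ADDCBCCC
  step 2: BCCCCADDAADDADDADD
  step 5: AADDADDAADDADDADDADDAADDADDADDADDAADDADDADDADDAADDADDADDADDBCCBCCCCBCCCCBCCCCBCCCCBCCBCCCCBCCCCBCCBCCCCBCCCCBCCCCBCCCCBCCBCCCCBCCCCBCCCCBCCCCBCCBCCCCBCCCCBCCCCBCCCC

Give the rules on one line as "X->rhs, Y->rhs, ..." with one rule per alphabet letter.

A->BCC, B->A, C->ADD, D->C

  step 1 ⇒ step 2: ADDCBCCC ⇒ BCC·C·C·ADD·A·ADD·ADD·ADD
    A ↦ BCC
    B ↦ A
    C ↦ ADD
    D ↦ C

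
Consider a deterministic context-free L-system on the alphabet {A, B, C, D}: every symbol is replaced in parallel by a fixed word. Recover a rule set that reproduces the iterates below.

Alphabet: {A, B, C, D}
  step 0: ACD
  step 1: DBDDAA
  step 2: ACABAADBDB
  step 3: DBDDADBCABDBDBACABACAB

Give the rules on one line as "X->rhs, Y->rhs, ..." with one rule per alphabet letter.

A->DB, B->CAB, C->DDA, D->A

  step 2 ⇒ step 3: ACABAADBDB ⇒ DB·DDA·DB·CAB·DB·DB·A·CAB·A·CAB
    A ↦ DB
    B ↦ CAB
    C ↦ DDA
    D ↦ A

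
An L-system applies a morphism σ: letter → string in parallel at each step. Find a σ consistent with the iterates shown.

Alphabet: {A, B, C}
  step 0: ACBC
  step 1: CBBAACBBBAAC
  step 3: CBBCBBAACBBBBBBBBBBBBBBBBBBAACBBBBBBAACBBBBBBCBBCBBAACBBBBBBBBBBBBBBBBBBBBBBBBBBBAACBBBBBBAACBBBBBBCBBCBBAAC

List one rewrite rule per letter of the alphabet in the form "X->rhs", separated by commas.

  step 0 ⇒ step 1: ACBC ⇒ CBB·AAC·BBB·AAC
    A ↦ CBB
    B ↦ BBB
    C ↦ AAC

A->CBB, B->BBB, C->AAC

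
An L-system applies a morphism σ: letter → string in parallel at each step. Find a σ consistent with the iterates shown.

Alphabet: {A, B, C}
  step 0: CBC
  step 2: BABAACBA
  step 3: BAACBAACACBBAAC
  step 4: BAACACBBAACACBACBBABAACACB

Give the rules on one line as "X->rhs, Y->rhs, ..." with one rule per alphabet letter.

A->AC, B->BA, C->B

  step 3 ⇒ step 4: BAACBAACACBBAAC ⇒ BA·AC·AC·B·BA·AC·AC·B·AC·B·BA·BA·AC·AC·B
    A ↦ AC
    B ↦ BA
    C ↦ B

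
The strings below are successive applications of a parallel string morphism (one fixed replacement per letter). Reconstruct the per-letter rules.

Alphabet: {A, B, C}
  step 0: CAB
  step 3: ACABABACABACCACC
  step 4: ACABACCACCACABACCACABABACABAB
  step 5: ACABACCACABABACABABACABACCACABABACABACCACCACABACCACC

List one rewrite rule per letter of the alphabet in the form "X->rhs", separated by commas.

A->AC, B->C, C->AB

  step 4 ⇒ step 5: ACABACCACCACABACCACABABACABAB ⇒ AC·AB·AC·C·AC·AB·AB·AC·AB·AB·AC·AB·AC·C·AC·AB·AB·AC·AB·AC·C·AC·C·AC·AB·AC·C·AC·C
    A ↦ AC
    B ↦ C
    C ↦ AB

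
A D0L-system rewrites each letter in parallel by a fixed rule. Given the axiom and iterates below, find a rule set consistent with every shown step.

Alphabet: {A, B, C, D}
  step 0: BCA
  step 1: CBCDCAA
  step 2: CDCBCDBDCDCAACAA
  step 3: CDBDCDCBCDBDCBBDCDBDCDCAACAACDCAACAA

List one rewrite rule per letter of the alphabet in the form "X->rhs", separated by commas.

A->CAA, B->CB, C->CD, D->BD

  step 2 ⇒ step 3: CDCBCDBDCDCAACAA ⇒ CD·BD·CD·CB·CD·BD·CB·BD·CD·BD·CD·CAA·CAA·CD·CAA·CAA
    A ↦ CAA
    B ↦ CB
    C ↦ CD
    D ↦ BD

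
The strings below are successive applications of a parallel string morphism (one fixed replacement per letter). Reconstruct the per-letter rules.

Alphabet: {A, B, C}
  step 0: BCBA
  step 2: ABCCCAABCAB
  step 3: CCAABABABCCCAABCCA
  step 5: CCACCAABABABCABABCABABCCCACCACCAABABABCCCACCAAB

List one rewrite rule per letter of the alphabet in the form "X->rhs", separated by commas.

A->C, B->CA, C->AB

  step 2 ⇒ step 3: ABCCCAABCAB ⇒ C·CA·AB·AB·AB·C·C·CA·AB·C·CA
    A ↦ C
    B ↦ CA
    C ↦ AB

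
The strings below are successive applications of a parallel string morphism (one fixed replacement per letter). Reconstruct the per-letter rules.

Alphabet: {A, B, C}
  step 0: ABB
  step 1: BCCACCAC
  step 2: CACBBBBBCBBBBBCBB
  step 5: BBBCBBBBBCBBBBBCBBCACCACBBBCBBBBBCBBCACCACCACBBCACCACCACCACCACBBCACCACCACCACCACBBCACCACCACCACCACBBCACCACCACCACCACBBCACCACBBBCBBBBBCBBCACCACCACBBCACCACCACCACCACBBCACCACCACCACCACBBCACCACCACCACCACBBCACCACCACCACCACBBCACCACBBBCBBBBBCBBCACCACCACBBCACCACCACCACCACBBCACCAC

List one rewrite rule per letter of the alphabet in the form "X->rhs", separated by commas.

A->BC, B->CAC, C->BB

  step 1 ⇒ step 2: BCCACCAC ⇒ CAC·BB·BB·BC·BB·BB·BC·BB
    A ↦ BC
    B ↦ CAC
    C ↦ BB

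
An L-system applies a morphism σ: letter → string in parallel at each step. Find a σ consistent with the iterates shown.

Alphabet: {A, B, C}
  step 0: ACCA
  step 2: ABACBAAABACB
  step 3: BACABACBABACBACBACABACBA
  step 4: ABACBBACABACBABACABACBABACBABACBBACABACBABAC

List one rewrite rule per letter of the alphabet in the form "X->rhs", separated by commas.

A->BAC, B->A, C->B

  step 3 ⇒ step 4: BACABACBABACBACBACABACBA ⇒ A·BAC·B·BAC·A·BAC·B·A·BAC·A·BAC·B·A·BAC·B·A·BAC·B·BAC·A·BAC·B·A·BAC
    A ↦ BAC
    B ↦ A
    C ↦ B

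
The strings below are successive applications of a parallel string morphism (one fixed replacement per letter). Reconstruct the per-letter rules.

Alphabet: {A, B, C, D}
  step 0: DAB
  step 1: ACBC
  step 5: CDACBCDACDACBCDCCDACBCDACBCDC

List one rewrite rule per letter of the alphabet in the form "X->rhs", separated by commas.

  step 0 ⇒ step 1: DAB ⇒ A·CB·C
    A ↦ CB
    B ↦ C
    D ↦ A
    C ↦ CD  (constrained at step 1)

A->CB, B->C, C->CD, D->A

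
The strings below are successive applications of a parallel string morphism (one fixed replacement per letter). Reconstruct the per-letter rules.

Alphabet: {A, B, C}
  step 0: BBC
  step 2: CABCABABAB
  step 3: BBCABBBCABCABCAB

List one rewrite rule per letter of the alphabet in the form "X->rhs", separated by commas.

A->C, B->AB, C->BB

  step 2 ⇒ step 3: CABCABABAB ⇒ BB·C·AB·BB·C·AB·C·AB·C·AB
    A ↦ C
    B ↦ AB
    C ↦ BB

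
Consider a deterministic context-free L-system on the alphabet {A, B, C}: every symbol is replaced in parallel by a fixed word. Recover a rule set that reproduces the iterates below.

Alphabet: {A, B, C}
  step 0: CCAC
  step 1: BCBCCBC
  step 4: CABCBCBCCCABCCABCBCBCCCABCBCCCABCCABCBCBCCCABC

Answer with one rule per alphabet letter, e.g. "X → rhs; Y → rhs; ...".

  step 0 ⇒ step 1: CCAC ⇒ BC·BC·C·BC
    A ↦ C
    C ↦ BC
    B ↦ CA  (constrained at step 1)

A->C, B->CA, C->BC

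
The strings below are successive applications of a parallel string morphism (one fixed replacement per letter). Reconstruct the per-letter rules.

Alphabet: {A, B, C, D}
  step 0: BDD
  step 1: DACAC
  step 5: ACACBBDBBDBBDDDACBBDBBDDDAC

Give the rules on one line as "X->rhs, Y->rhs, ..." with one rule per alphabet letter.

A->BB, B->D, C->D, D->AC

  step 0 ⇒ step 1: BDD ⇒ D·AC·AC
    B ↦ D
    D ↦ AC
    A ↦ BB  (constrained at step 1)
    C ↦ D  (constrained at step 1)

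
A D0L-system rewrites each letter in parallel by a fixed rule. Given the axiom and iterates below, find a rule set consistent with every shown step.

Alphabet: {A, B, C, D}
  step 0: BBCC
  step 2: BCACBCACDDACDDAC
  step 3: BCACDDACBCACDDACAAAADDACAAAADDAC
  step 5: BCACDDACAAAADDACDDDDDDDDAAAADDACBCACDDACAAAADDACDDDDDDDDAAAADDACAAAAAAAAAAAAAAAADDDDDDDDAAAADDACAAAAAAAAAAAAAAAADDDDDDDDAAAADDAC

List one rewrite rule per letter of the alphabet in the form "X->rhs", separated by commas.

A->DD, B->BC, C->AC, D->AA

  step 2 ⇒ step 3: BCACBCACDDACDDAC ⇒ BC·AC·DD·AC·BC·AC·DD·AC·AA·AA·DD·AC·AA·AA·DD·AC
    A ↦ DD
    B ↦ BC
    C ↦ AC
    D ↦ AA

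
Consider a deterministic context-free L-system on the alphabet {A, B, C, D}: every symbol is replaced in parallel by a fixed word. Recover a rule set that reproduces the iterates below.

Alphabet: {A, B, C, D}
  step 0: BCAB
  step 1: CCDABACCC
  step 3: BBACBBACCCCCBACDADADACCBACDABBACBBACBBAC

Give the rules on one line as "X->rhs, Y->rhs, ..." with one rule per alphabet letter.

A->BAC, B->CC, C->DA, D->B

  step 0 ⇒ step 1: BCAB ⇒ CC·DA·BAC·CC
    A ↦ BAC
    B ↦ CC
    C ↦ DA
    D ↦ B  (constrained at step 1)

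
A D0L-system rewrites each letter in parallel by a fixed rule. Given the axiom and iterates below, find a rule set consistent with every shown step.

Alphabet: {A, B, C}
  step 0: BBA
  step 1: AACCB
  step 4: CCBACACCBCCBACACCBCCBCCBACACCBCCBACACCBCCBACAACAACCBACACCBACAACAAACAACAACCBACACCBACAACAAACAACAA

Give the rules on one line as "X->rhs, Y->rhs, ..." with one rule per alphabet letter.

A->CCB, B->A, C->ACA

  step 0 ⇒ step 1: BBA ⇒ A·A·CCB
    A ↦ CCB
    B ↦ A
    C ↦ ACA  (constrained at step 1)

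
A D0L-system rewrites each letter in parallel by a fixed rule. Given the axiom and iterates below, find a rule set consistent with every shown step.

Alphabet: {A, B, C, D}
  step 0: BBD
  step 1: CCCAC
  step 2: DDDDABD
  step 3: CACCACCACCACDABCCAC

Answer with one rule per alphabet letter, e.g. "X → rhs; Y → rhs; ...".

  step 2 ⇒ step 3: DDDDABD ⇒ CAC·CAC·CAC·CAC·DAB·C·CAC
    A ↦ DAB
    B ↦ C
    D ↦ CAC
  step 1 ⇒ step 2: CCCAC ⇒ D·D·D·DAB·D
    C ↦ D

A->DAB, B->C, C->D, D->CAC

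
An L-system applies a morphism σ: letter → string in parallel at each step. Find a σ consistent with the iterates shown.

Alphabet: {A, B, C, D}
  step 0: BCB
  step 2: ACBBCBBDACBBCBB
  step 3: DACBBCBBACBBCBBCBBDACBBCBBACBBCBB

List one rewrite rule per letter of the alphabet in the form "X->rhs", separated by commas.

  step 2 ⇒ step 3: ACBBCBBDACBBCBB ⇒ D·A·CBB·CBB·A·CBB·CBB·CBB·D·A·CBB·CBB·A·CBB·CBB
    A ↦ D
    B ↦ CBB
    C ↦ A
    D ↦ CBB

A->D, B->CBB, C->A, D->CBB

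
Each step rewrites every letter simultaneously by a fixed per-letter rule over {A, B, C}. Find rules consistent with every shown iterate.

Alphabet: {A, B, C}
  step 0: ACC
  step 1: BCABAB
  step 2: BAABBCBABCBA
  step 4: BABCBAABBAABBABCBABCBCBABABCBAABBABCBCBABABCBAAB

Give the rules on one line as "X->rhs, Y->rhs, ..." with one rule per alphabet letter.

  step 1 ⇒ step 2: BCABAB ⇒ BA·AB·BC·BA·BC·BA
    A ↦ BC
    B ↦ BA
    C ↦ AB

A->BC, B->BA, C->AB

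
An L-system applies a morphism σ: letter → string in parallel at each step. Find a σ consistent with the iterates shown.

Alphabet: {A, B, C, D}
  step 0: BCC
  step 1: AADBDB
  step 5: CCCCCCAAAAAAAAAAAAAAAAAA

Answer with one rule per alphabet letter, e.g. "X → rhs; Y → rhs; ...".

  step 0 ⇒ step 1: BCC ⇒ AA·DB·DB
    B ↦ AA
    C ↦ DB
    A ↦ C  (constrained at step 1)
    D ↦ A  (constrained at step 1)

A->C, B->AA, C->DB, D->A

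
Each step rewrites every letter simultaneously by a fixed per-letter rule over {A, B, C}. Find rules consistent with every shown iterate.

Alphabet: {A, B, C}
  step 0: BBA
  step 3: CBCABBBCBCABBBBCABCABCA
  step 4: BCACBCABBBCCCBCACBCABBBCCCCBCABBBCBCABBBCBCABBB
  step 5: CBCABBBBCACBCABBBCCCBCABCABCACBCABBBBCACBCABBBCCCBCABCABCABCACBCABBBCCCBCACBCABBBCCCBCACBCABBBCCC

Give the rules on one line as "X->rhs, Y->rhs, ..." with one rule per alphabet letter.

  step 4 ⇒ step 5: BCACBCABBBCCCBCACBCABBBCCCCBCABBBCBCABBBCBCABBB ⇒ C·BCA·BBB·BCA·C·BCA·BBB·C·C·C·BCA·BCA·BCA·C·BCA·BBB·BCA·C·BCA·BBB·C·C·C·BCA·BCA·BCA·BCA·C·BCA·BBB·C·C·C·BCA·C·BCA·BBB·C·C·C·BCA·C·BCA·BBB·C·C·C
    A ↦ BBB
    B ↦ C
    C ↦ BCA

A->BBB, B->C, C->BCA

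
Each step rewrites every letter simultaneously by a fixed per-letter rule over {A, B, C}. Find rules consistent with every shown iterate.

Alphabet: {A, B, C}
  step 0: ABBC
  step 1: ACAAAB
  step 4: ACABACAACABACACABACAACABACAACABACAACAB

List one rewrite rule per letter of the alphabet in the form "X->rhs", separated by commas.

  step 0 ⇒ step 1: ABBC ⇒ AC·A·A·AB
    A ↦ AC
    B ↦ A
    C ↦ AB

A->AC, B->A, C->AB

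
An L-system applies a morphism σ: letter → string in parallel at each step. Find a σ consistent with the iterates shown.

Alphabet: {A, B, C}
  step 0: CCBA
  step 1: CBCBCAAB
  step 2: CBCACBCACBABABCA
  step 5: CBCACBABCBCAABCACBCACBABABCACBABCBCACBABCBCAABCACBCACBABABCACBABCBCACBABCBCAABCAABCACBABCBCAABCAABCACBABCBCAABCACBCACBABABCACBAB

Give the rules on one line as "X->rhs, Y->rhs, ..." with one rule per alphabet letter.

A->AB, B->CA, C->CB

  step 1 ⇒ step 2: CBCBCAAB ⇒ CB·CA·CB·CA·CB·AB·AB·CA
    A ↦ AB
    B ↦ CA
    C ↦ CB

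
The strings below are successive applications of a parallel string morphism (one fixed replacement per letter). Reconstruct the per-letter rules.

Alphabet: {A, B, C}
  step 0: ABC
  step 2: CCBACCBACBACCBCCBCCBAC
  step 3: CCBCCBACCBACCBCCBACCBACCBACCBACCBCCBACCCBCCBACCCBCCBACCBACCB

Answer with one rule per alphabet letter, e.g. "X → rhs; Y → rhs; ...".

  step 2 ⇒ step 3: CCBACCBACBACCBCCBCCBAC ⇒ CCB·CCB·AC·CBA·CCB·CCB·AC·CBA·CCB·AC·CBA·CCB·CCB·AC·CCB·CCB·AC·CCB·CCB·AC·CBA·CCB
    A ↦ CBA
    B ↦ AC
    C ↦ CCB

A->CBA, B->AC, C->CCB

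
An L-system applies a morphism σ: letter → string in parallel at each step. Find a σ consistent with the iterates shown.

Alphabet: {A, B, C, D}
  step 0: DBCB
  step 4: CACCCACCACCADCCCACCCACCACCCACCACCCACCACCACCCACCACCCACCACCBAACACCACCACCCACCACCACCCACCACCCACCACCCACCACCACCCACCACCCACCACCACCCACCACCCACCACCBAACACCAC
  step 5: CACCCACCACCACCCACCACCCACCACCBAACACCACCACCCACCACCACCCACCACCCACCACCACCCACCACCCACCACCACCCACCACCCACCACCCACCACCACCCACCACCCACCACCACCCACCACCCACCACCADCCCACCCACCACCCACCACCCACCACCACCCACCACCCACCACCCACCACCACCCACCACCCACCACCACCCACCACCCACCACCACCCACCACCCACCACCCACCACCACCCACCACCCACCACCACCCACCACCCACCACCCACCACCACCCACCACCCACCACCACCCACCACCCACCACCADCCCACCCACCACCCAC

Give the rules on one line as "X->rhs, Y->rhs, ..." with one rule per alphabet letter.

A->C, B->CAD, C->CAC, D->BAA

  step 4 ⇒ step 5: CACCCACCACCADCCCACCCACCACCCACCACCCACCACCACCCACCACCCACCACCBAACACCACCACCCACCACCACCCACCACCCACCACCCACCACCACCCACCACCCACCACCACCCACCACCCACCACCBAACACCAC ⇒ CAC·C·CAC·CAC·CAC·C·CAC·CAC·C·CAC·CAC·C·BAA·CAC·CAC·CAC·C·CAC·CAC·CAC·C·CAC·CAC·C·CAC·CAC·CAC·C·CAC·CAC·C·CAC·CAC·CAC·C·CAC·CAC·C·CAC·CAC·C·CAC·CAC·CAC·C·CAC·CAC·C·CAC·CAC·CAC·C·CAC·CAC·C·CAC·CAC·CAD·C·C·CAC·C·CAC·CAC·C·CAC·CAC·C·CAC·CAC·CAC·C·CAC·CAC·C·CAC·CAC·C·CAC·CAC·CAC·C·CAC·CAC·C·CAC·CAC·CAC·C·CAC·CAC·C·CAC·CAC·CAC·C·CAC·CAC·C·CAC·CAC·C·CAC·CAC·CAC·C·CAC·CAC·C·CAC·CAC·CAC·C·CAC·CAC·C·CAC·CAC·C·CAC·CAC·CAC·C·CAC·CAC·C·CAC·CAC·CAC·C·CAC·CAC·C·CAC·CAC·CAD·C·C·CAC·C·CAC·CAC·C·CAC
    A ↦ C
    B ↦ CAD
    C ↦ CAC
    D ↦ BAA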